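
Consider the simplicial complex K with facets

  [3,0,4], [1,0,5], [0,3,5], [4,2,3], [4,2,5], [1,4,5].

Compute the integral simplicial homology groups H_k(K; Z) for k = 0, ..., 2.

We work with the vertex ordering 0 < 1 < 2 < 3 < 4 < 5. The simplices of K, each written with vertices in increasing order, are:

  0-simplices (6): [0], [1], [2], [3], [4], [5]
  1-simplices (12): [0,1], [0,3], [0,4], [0,5], [1,4], [1,5], [2,3], [2,4], [2,5], [3,4], [3,5], [4,5]
  2-simplices (6): [0,1,5], [0,3,4], [0,3,5], [1,4,5], [2,3,4], [2,4,5]

Hence C_0 ≅ Z^6, C_1 ≅ Z^12, C_2 ≅ Z^6.

The boundary map ∂_1: C_1 → C_0 maps an edge to its endpoints' difference, ∂[p,q] = q − p.
This gives a 6×12 integer matrix of rank 5; reducing to Smith normal form yields diagonal entries (1,1,1,1,1).

The boundary map ∂_2: C_2 → C_1 maps a triangle to the signed sum of its edges. For instance
  ∂[2,3,4] = [3,4] − [2,4] + [2,3],
  ∂[1,4,5] = [4,5] − [1,5] + [1,4].
As a 12×6 matrix over Z this has rank 6, with invariant factors (1,1,1,1,1,1).

From H_k ≅ ker(∂_k) / im(∂_{k+1}) we obtain:

  H_0: rank C_0 − rank ∂_1 = 6 − 5 = 1, and the invariant factors of ∂_1 are all 1, so H_0 = Z.
  H_1: rank ker ∂_1 − rank ∂_2 = (12 − 5) − 6 = 1, and the invariant factors of ∂_2 are all 1, so H_1 = Z.
  H_2: rank ker ∂_2 − rank ∂_3 = (6 − 6) − 0 = 0, and there is no ∂_3, so H_2 = 0.

As a check, the Euler characteristic is 6 − 12 + 6 = 0, which agrees with 1 − 1 + 0 = 0.
(K is a triangulation of the cylinder S^1 x I.)

H_0 = Z,  H_1 = Z,  H_2 = 0.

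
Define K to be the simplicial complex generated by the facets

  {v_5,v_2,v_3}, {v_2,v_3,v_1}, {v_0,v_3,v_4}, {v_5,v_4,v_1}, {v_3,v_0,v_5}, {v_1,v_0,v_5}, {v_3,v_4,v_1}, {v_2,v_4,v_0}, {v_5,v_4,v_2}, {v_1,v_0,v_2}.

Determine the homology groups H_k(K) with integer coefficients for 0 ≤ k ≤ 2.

H_0 ≅ Z,  H_1 ≅ Z/2,  H_2 = 0.

Order the vertices as v_0 < v_1 < v_2 < v_3 < v_4 < v_5. Listing each simplex with vertices in this order, K has dimension 2 with simplices:

  0-simplices (6): [v_0], [v_1], [v_2], [v_3], [v_4], [v_5]
  1-simplices (15): (15 of them)
  2-simplices (10): [v_0,v_1,v_2], [v_0,v_1,v_5], [v_0,v_2,v_4], [v_0,v_3,v_4], [v_0,v_3,v_5], [v_1,v_2,v_3], [v_1,v_3,v_4], [v_1,v_4,v_5], [v_2,v_3,v_5], [v_2,v_4,v_5]

giving chain groups C_0 ≅ Z^6, C_1 ≅ Z^15, C_2 ≅ Z^10.

∂_1: C_1 → C_0 is given by ∂[p,q] = [q] − [p]. For instance
  ∂[v_3,v_5] = [v_5] − [v_3].
As a 6×15 matrix over Z this has rank 5, with invariant factors (1,1,1,1,1).

∂_2: C_2 → C_1 maps a triangle to the signed sum of its edges. For instance
  ∂[v_0,v_3,v_4] = [v_3,v_4] − [v_0,v_4] + [v_0,v_3],
  ∂[v_1,v_4,v_5] = [v_4,v_5] − [v_1,v_5] + [v_1,v_4].
As a 15×10 matrix over Z this has rank 10, with invariant factors (1,1,1,1,1,1,1,1,1,2).

Now H_k = ker ∂_k / im ∂_{k+1}, so:

  H_0: rank C_0 − rank ∂_1 = 6 − 5 = 1, and the invariant factors of ∂_1 are all 1, so H_0 = Z.
  H_1: rank ker ∂_1 − rank ∂_2 = (15 − 5) − 10 = 0, and ∂_2 has invariant factor 2 > 1, so H_1 = Z/2.
  H_2: rank ker ∂_2 − rank ∂_3 = (10 − 10) − 0 = 0, and there is no ∂_3, so H_2 = 0.

(K is a triangulation of the real projective plane RP^2.)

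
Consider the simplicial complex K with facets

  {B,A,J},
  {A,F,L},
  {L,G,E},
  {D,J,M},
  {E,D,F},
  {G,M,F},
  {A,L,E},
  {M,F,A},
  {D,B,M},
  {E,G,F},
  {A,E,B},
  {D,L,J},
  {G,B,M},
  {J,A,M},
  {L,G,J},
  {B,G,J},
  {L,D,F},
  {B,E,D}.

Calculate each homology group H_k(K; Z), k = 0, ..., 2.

We work with the vertex ordering A < B < D < E < F < G < J < L < M. The simplices of K, each written with vertices in increasing order, are:

  0-simplices (9): A, B, D, E, F, G, J, L, M
  1-simplices (27): AB, AE, AF, AJ, AL, AM, BD, BE, BG, BJ, BM, DE, DF, DJ, DL, DM, EF, EG, EL, FG, FL, FM, GJ, GL, GM, JL, JM
  2-simplices (18): ABE, ABJ, AEL, AFL, AFM, AJM, BDE, BDM, BGJ, BGM, DEF, DFL, DJL, DJM, EFG, EGL, FGM, GJL

giving chain groups C_0 ≅ Z^9, C_1 ≅ Z^27, C_2 ≅ Z^18.

∂_1: C_1 → C_0 maps an edge to its endpoints' difference, ∂[p,q] = q − p. For instance
  ∂BD = D − B.
The resulting 9×27 matrix has rank 8, and its Smith normal form has invariant factors (1,1,1,1,1,1,1,1).

The boundary map ∂_2: C_2 → C_1 acts by ∂[p,q,r] = [q,r] − [p,r] + [p,q]. For instance
  ∂DEF = EF − DF + DE,
  ∂DJM = JM − DM + DJ.
This gives a 27×18 integer matrix of rank 18; reducing to Smith normal form yields diagonal entries (1,1,1,1,1,1,1,1,1,1,1,1,1,1,1,1,1,2).

From H_k ≅ ker(∂_k) / im(∂_{k+1}) we obtain:

  H_0: rank C_0 − rank ∂_1 = 9 − 8 = 1, and the invariant factors of ∂_1 are all 1, so H_0 ≅ Z.
  H_1: rank ker ∂_1 − rank ∂_2 = (27 − 8) − 18 = 1, and ∂_2 has invariant factor 2 > 1, so H_1 ≅ Z ⊕ Z/2.
  H_2: rank ker ∂_2 − rank ∂_3 = (18 − 18) − 0 = 0, and there is no ∂_3, so H_2 ≅ 0.

As a check, the Euler characteristic is 9 − 27 + 18 = 0, which agrees with 1 − 1 + 0 = 0.

H_0 = Z,  H_1 = Z ⊕ Z/2,  H_2 = 0.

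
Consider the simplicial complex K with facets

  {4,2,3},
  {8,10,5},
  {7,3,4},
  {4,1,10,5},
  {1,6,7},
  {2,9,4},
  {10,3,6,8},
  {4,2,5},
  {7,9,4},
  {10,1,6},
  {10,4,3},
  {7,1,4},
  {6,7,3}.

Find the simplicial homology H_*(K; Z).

H_0 ≅ Z,  H_1 = 0,  H_2 ≅ Z,  H_3 = 0.

Take the total order 1 < 2 < 3 < 4 < 5 < 6 < 7 < 8 < 9 < 10 on the vertex set. Then K (dimension 3) consists of the simplices:

  0-simplices (10): [1], [2], [3], [4], [5], [6], [7], [8], [9], [10]
  1-simplices (25): (25 of them)
  2-simplices (19): (19 of them)
  3-simplices (2): [1,4,5,10], [3,6,8,10]

giving chain groups C_0 ≅ Z^10, C_1 ≅ Z^25, C_2 ≅ Z^19, C_3 ≅ Z^2.

∂_1: C_1 → C_0 sends each edge [p,q] (with p < q) to q − p.
The resulting 10×25 matrix has rank 9, and its Smith normal form has invariant factors (1,1,1,1,1,1,1,1,1).

Boundary ∂_2: C_2 → C_1 acts by ∂[p,q,r] = [q,r] − [p,r] + [p,q]. For instance
  ∂[3,8,10] = [8,10] − [3,10] + [3,8],
  ∂[4,7,9] = [7,9] − [4,9] + [4,7].
The 25×19 boundary matrix has rank 16 and Smith normal form diag(1,1,1,1,1,1,1,1,1,1,1,1,1,1,1,1).

Boundary ∂_3: C_3 → C_2 sends each 3-simplex σ to the alternating sum Σ_i (−1)^i (σ with its i-th vertex removed). For instance
  ∂[3,6,8,10] = [6,8,10] − [3,8,10] + [3,6,10] − [3,6,8],
  ∂[1,4,5,10] = [4,5,10] − [1,5,10] + [1,4,10] − [1,4,5].
The 19×2 boundary matrix has rank 2 and Smith normal form diag(1,1).

From H_k ≅ ker(∂_k) / im(∂_{k+1}) we obtain:

  H_0: rank C_0 − rank ∂_1 = 10 − 9 = 1, and the invariant factors of ∂_1 are all 1, so H_0 ≅ Z.
  H_1: rank ker ∂_1 − rank ∂_2 = (25 − 9) − 16 = 0, and the invariant factors of ∂_2 are all 1, so H_1 ≅ 0.
  H_2: rank ker ∂_2 − rank ∂_3 = (19 − 16) − 2 = 1, and the invariant factors of ∂_3 are all 1, so H_2 ≅ Z.
  H_3: rank ker ∂_3 − rank ∂_4 = (2 − 2) − 0 = 0, and there is no ∂_4, so H_3 ≅ 0.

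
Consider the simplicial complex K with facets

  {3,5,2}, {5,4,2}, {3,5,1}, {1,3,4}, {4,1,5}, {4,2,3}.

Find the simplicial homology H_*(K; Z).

Fix the vertex order 1 < 2 < 3 < 4 < 5 and write every simplex with vertices in increasing order. Then dim K = 2 and the simplices of K are:

  0-simplices (5): [1], [2], [3], [4], [5]
  1-simplices (9): [1,3], [1,4], [1,5], [2,3], [2,4], [2,5], [3,4], [3,5], [4,5]
  2-simplices (6): [1,3,4], [1,3,5], [1,4,5], [2,3,4], [2,3,5], [2,4,5]

so the chain groups are C_0 ≅ Z^5, C_1 ≅ Z^9, C_2 ≅ Z^6.

The boundary map ∂_1: C_1 → C_0 maps an edge to its endpoints' difference, ∂[p,q] = q − p. For instance
  ∂[1,5] = [5] − [1].
The 5×9 boundary matrix has rank 4 and Smith normal form diag(1,1,1,1).

Boundary ∂_2: C_2 → C_1 sends each 2-simplex [p,q,r] to [q,r] − [p,r] + [p,q]. For instance
  ∂[1,3,5] = [3,5] − [1,5] + [1,3],
  ∂[2,3,5] = [3,5] − [2,5] + [2,3].
The 9×6 boundary matrix has rank 5 and Smith normal form diag(1,1,1,1,1).

Reading off H_k = ker ∂_k / im ∂_{k+1}:

  H_0: rank C_0 − rank ∂_1 = 5 − 4 = 1, and the invariant factors of ∂_1 are all 1, so H_0 = Z.
  H_1: rank ker ∂_1 − rank ∂_2 = (9 − 4) − 5 = 0, and the invariant factors of ∂_2 are all 1, so H_1 = 0.
  H_2: rank ker ∂_2 − rank ∂_3 = (6 − 5) − 0 = 1, and there is no ∂_3, so H_2 = Z.

As a check, the Euler characteristic is 5 − 9 + 6 = 2, which agrees with 1 − 0 + 1 = 2.
(K is a triangulation of the 2-sphere S^2.)

H_0 ≅ Z,  H_1 = 0,  H_2 ≅ Z.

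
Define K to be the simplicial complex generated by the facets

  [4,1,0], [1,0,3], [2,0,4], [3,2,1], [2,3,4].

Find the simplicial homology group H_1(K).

H_1 ≅ Z.

Order the vertices as 0 < 1 < 2 < 3 < 4. Listing each simplex with vertices in this order, K has dimension 2 with simplices:

  0-simplices (5): [0], [1], [2], [3], [4]
  1-simplices (10): [0,1], [0,2], [0,3], [0,4], [1,2], [1,3], [1,4], [2,3], [2,4], [3,4]
  2-simplices (5): [0,1,3], [0,1,4], [0,2,4], [1,2,3], [2,3,4]

giving chain groups C_0 ≅ Z^5, C_1 ≅ Z^10, C_2 ≅ Z^5.

The boundary map ∂_1: C_1 → C_0 is given by ∂[p,q] = [q] − [p].
As a 5×10 matrix over Z this has rank 4, with invariant factors (1,1,1,1).

Boundary ∂_2: C_2 → C_1 maps a triangle to the signed sum of its edges. For instance
  ∂[1,2,3] = [2,3] − [1,3] + [1,2],
  ∂[2,3,4] = [3,4] − [2,4] + [2,3].
This gives a 10×5 integer matrix of rank 5; reducing to Smith normal form yields diagonal entries (1,1,1,1,1).

Computing H_k = (kernel of ∂_k) / (image of ∂_{k+1}):

  H_1: rank ker ∂_1 − rank ∂_2 = (10 − 4) − 5 = 1, and the invariant factors of ∂_2 are all 1, so H_1 ≅ Z.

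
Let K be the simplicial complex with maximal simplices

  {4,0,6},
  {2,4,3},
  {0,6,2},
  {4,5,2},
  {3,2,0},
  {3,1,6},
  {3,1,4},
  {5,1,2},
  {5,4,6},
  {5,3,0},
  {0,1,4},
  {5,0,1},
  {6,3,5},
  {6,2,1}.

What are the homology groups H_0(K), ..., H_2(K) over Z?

H_0 = Z,  H_1 = Z^2,  H_2 = Z.

Fix the vertex order 0 < 1 < 2 < 3 < 4 < 5 < 6 and write every simplex with vertices in increasing order. Then dim K = 2 and the simplices of K are:

  0-simplices (7): [0], [1], [2], [3], [4], [5], [6]
  1-simplices (21): [0,1], [0,2], [0,3], [0,4], [0,5], [0,6], [1,2], [1,3], [1,4], [1,5], [1,6], [2,3], [2,4], [2,5], [2,6], [3,4], [3,5], [3,6], [4,5], [4,6], [5,6]
  2-simplices (14): [0,1,4], [0,1,5], [0,2,3], [0,2,6], [0,3,5], [0,4,6], [1,2,5], [1,2,6], [1,3,4], [1,3,6], [2,3,4], [2,4,5], [3,5,6], [4,5,6]

so the chain groups are C_0 ≅ Z^7, C_1 ≅ Z^21, C_2 ≅ Z^14.

The boundary map ∂_1: C_1 → C_0 sends each edge [p,q] (with p < q) to q − p.
This gives a 7×21 integer matrix of rank 6; reducing to Smith normal form yields diagonal entries (1,1,1,1,1,1).

∂_2: C_2 → C_1 sends each 2-simplex [p,q,r] to [q,r] − [p,r] + [p,q]. For instance
  ∂[3,5,6] = [5,6] − [3,6] + [3,5],
  ∂[0,2,6] = [2,6] − [0,6] + [0,2].
As a 21×14 matrix over Z this has rank 13, with invariant factors (1,1,1,1,1,1,1,1,1,1,1,1,1).

Computing H_k = (kernel of ∂_k) / (image of ∂_{k+1}):

  H_0: rank C_0 − rank ∂_1 = 7 − 6 = 1, and the invariant factors of ∂_1 are all 1, so H_0 ≅ Z.
  H_1: rank ker ∂_1 − rank ∂_2 = (21 − 6) − 13 = 2, and the invariant factors of ∂_2 are all 1, so H_1 ≅ Z^2.
  H_2: rank ker ∂_2 − rank ∂_3 = (14 − 13) − 0 = 1, and there is no ∂_3, so H_2 ≅ Z.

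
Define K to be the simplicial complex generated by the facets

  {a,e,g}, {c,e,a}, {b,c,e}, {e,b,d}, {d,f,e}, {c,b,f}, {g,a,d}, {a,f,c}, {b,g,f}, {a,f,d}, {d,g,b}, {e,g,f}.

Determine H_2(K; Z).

H_2 = 0.

Order the vertices as a < b < c < d < e < f < g. Listing each simplex with vertices in this order, K has dimension 2 with simplices:

  0-simplices (7): a, b, c, d, e, f, g
  1-simplices (18): ac, ad, ae, af, ag, bc, bd, be, bf, bg, ce, cf, de, df, dg, ef, eg, fg
  2-simplices (12): ace, acf, adf, adg, aeg, bce, bcf, bde, bdg, bfg, def, efg

Hence C_0 ≅ Z^7, C_1 ≅ Z^18, C_2 ≅ Z^12.

Boundary ∂_1: C_1 → C_0 is given by ∂[p,q] = [q] − [p]. For instance
  ∂ag = g − a.
The 7×18 boundary matrix has rank 6 and Smith normal form diag(1,1,1,1,1,1).

The boundary map ∂_2: C_2 → C_1 maps a triangle to the signed sum of its edges. For instance
  ∂bcf = cf − bf + bc,
  ∂aeg = eg − ag + ae.
As a 18×12 matrix over Z this has rank 12, with invariant factors (1,1,1,1,1,1,1,1,1,1,1,2).

Computing H_k = (kernel of ∂_k) / (image of ∂_{k+1}):

  H_2: rank ker ∂_2 − rank ∂_3 = (12 − 12) − 0 = 0, and there is no ∂_3, so H_2 ≅ 0.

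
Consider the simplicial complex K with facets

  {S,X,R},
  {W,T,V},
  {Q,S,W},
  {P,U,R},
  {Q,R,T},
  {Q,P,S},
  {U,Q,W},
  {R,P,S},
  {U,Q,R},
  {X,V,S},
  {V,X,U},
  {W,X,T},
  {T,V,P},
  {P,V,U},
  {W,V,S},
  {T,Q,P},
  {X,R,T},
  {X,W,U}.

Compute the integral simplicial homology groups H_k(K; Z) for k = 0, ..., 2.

Fix the vertex order P < Q < R < S < T < U < V < W < X and write every simplex with vertices in increasing order. Then dim K = 2 and the simplices of K are:

  0-simplices (9): P, Q, R, S, T, U, V, W, X
  1-simplices (27): PQ, PR, PS, PT, PU, PV, QR, QS, QT, QU, QW, RS, RT, RU, RX, SV, SW, SX, TV, TW, TX, UV, UW, UX, VW, VX, WX
  2-simplices (18): PQS, PQT, PRS, PRU, PTV, PUV, QRT, QRU, QSW, QUW, RSX, RTX, SVW, SVX, TVW, TWX, UVX, UWX

giving chain groups C_0 ≅ Z^9, C_1 ≅ Z^27, C_2 ≅ Z^18.

∂_1: C_1 → C_0 is given by ∂[p,q] = [q] − [p]. For instance
  ∂TW = W − T.
This gives a 9×27 integer matrix of rank 8; reducing to Smith normal form yields diagonal entries (1,1,1,1,1,1,1,1).

The boundary map ∂_2: C_2 → C_1 acts by ∂[p,q,r] = [q,r] − [p,r] + [p,q]. For instance
  ∂QUW = UW − QW + QU,
  ∂PTV = TV − PV + PT.
As a 27×18 matrix over Z this has rank 18, with invariant factors (1,1,1,1,1,1,1,1,1,1,1,1,1,1,1,1,1,2).

Reading off H_k = ker ∂_k / im ∂_{k+1}:

  H_0: rank C_0 − rank ∂_1 = 9 − 8 = 1, and the invariant factors of ∂_1 are all 1, so H_0 ≅ Z.
  H_1: rank ker ∂_1 − rank ∂_2 = (27 − 8) − 18 = 1, and ∂_2 has invariant factor 2 > 1, so H_1 ≅ Z ⊕ Z/2Z.
  H_2: rank ker ∂_2 − rank ∂_3 = (18 − 18) − 0 = 0, and there is no ∂_3, so H_2 ≅ 0.

H_0 = Z,  H_1 = Z ⊕ Z/2Z,  H_2 = 0.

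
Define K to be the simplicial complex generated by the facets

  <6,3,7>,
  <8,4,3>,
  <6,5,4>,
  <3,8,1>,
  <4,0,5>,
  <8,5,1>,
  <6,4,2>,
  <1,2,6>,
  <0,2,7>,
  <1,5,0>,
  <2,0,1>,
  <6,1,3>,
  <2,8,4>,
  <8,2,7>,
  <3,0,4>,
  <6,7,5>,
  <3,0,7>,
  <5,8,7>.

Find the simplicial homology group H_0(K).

K has 9 vertices, 27 edges, 18 triangles.
rank ∂_0 = 0, rank ∂_1 = 8 ⇒ b_0 = 9 − 0 − 8 = 1; all invariant factors of ∂_1 are 1 so no torsion. So H_0 = Z.

H_0 ≅ Z.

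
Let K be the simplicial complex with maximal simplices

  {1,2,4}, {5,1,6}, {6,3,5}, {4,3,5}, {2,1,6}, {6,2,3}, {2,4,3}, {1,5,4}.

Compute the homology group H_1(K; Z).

H_1 = 0.

Fix the vertex order 1 < 2 < 3 < 4 < 5 < 6 and write every simplex with vertices in increasing order. Then dim K = 2 and the simplices of K are:

  0-simplices (6): [1], [2], [3], [4], [5], [6]
  1-simplices (12): [1,2], [1,4], [1,5], [1,6], [2,3], [2,4], [2,6], [3,4], [3,5], [3,6], [4,5], [5,6]
  2-simplices (8): [1,2,4], [1,2,6], [1,4,5], [1,5,6], [2,3,4], [2,3,6], [3,4,5], [3,5,6]

giving chain groups C_0 ≅ Z^6, C_1 ≅ Z^12, C_2 ≅ Z^8.

Boundary ∂_1: C_1 → C_0 maps an edge to its endpoints' difference, ∂[p,q] = q − p. For instance
  ∂[1,6] = [6] − [1].
As a 6×12 matrix over Z this has rank 5, with invariant factors (1,1,1,1,1).

The boundary map ∂_2: C_2 → C_1 acts by ∂[p,q,r] = [q,r] − [p,r] + [p,q]. For instance
  ∂[1,5,6] = [5,6] − [1,6] + [1,5],
  ∂[3,4,5] = [4,5] − [3,5] + [3,4].
As a 12×8 matrix over Z this has rank 7, with invariant factors (1,1,1,1,1,1,1).

Reading off H_k = ker ∂_k / im ∂_{k+1}:

  H_1: rank ker ∂_1 − rank ∂_2 = (12 − 5) − 7 = 0, and the invariant factors of ∂_2 are all 1, so H_1 ≅ 0.

(K is a triangulation of the 2-sphere S^2.)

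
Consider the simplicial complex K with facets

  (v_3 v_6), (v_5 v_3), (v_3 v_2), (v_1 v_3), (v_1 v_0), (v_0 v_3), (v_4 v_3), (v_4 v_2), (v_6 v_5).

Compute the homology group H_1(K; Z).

H_1 ≅ Z^3.

We work with the vertex ordering v_0 < v_1 < v_2 < v_3 < v_4 < v_5 < v_6. The simplices of K, each written with vertices in increasing order, are:

  0-simplices (7): [v_0], [v_1], [v_2], [v_3], [v_4], [v_5], [v_6]
  1-simplices (9): [v_0,v_1], [v_0,v_3], [v_1,v_3], [v_2,v_3], [v_2,v_4], [v_3,v_4], [v_3,v_5], [v_3,v_6], [v_5,v_6]

Hence C_0 ≅ Z^7, C_1 ≅ Z^9.

∂_1: C_1 → C_0 sends each edge [p,q] (with p < q) to q − p. For instance
  ∂[v_0,v_3] = [v_3] − [v_0].
The 7×9 boundary matrix has rank 6 and Smith normal form diag(1,1,1,1,1,1).

From H_k ≅ ker(∂_k) / im(∂_{k+1}) we obtain:

  H_1: rank ker ∂_1 − rank ∂_2 = (9 − 6) − 0 = 3, and there is no ∂_2, so H_1 = Z^3.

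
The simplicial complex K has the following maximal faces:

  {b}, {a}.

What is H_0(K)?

We work with the vertex ordering a < b. The simplices of K, each written with vertices in increasing order, are:

  0-simplices (2): a, b

Hence C_0 ≅ Z^2.

Computing H_k = (kernel of ∂_k) / (image of ∂_{k+1}):

  H_0: rank C_0 − rank ∂_1 = 2 − 0 = 2, and there is no ∂_1, so H_0 = Z^2.

H_0 = Z^2.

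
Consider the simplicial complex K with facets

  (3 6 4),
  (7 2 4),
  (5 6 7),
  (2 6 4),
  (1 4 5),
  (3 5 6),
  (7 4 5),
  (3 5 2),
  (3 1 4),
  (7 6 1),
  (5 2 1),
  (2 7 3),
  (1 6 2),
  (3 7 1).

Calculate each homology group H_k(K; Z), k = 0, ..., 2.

H_0 = Z,  H_1 = Z^2,  H_2 = Z.

We work with the vertex ordering 1 < 2 < 3 < 4 < 5 < 6 < 7. The simplices of K, each written with vertices in increasing order, are:

  0-simplices (7): [1], [2], [3], [4], [5], [6], [7]
  1-simplices (21): [1,2], [1,3], [1,4], [1,5], [1,6], [1,7], [2,3], [2,4], [2,5], [2,6], [2,7], [3,4], [3,5], [3,6], [3,7], [4,5], [4,6], [4,7], [5,6], [5,7], [6,7]
  2-simplices (14): [1,2,5], [1,2,6], [1,3,4], [1,3,7], [1,4,5], [1,6,7], [2,3,5], [2,3,7], [2,4,6], [2,4,7], [3,4,6], [3,5,6], [4,5,7], [5,6,7]

so the chain groups are C_0 ≅ Z^7, C_1 ≅ Z^21, C_2 ≅ Z^14.

Boundary ∂_1: C_1 → C_0 maps an edge to its endpoints' difference, ∂[p,q] = q − p.
As a 7×21 matrix over Z this has rank 6, with invariant factors (1,1,1,1,1,1).

Boundary ∂_2: C_2 → C_1 sends each 2-simplex [p,q,r] to [q,r] − [p,r] + [p,q]. For instance
  ∂[2,3,7] = [3,7] − [2,7] + [2,3],
  ∂[5,6,7] = [6,7] − [5,7] + [5,6].
As a 21×14 matrix over Z this has rank 13, with invariant factors (1,1,1,1,1,1,1,1,1,1,1,1,1).

Now H_k = ker ∂_k / im ∂_{k+1}, so:

  H_0: rank C_0 − rank ∂_1 = 7 − 6 = 1, and the invariant factors of ∂_1 are all 1, so H_0 = Z.
  H_1: rank ker ∂_1 − rank ∂_2 = (21 − 6) − 13 = 2, and the invariant factors of ∂_2 are all 1, so H_1 = Z^2.
  H_2: rank ker ∂_2 − rank ∂_3 = (14 − 13) − 0 = 1, and there is no ∂_3, so H_2 = Z.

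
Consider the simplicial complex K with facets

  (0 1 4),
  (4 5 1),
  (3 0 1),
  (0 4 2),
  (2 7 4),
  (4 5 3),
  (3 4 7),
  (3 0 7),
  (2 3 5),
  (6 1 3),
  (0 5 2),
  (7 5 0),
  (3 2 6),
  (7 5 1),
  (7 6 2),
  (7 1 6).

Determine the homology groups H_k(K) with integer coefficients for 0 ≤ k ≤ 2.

Order the vertices as 0 < 1 < 2 < 3 < 4 < 5 < 6 < 7. Listing each simplex with vertices in this order, K has dimension 2 with simplices:

  0-simplices (8): [0], [1], [2], [3], [4], [5], [6], [7]
  1-simplices (24): (24 of them)
  2-simplices (16): [0,1,3], [0,1,4], [0,2,4], [0,2,5], [0,3,7], [0,5,7], [1,3,6], [1,4,5], [1,5,7], [1,6,7], [2,3,5], [2,3,6], [2,4,7], [2,6,7], [3,4,5], [3,4,7]

giving chain groups C_0 ≅ Z^8, C_1 ≅ Z^24, C_2 ≅ Z^16.

The boundary map ∂_1: C_1 → C_0 sends each edge [p,q] (with p < q) to q − p.
The resulting 8×24 matrix has rank 7, and its Smith normal form has invariant factors (1,1,1,1,1,1,1).

∂_2: C_2 → C_1 sends each 2-simplex [p,q,r] to [q,r] − [p,r] + [p,q]. For instance
  ∂[3,4,5] = [4,5] − [3,5] + [3,4],
  ∂[1,4,5] = [4,5] − [1,5] + [1,4].
The 24×16 boundary matrix has rank 15 and Smith normal form diag(1,1,1,1,1,1,1,1,1,1,1,1,1,1,1).

Computing H_k = (kernel of ∂_k) / (image of ∂_{k+1}):

  H_0: rank C_0 − rank ∂_1 = 8 − 7 = 1, and the invariant factors of ∂_1 are all 1, so H_0 ≅ Z.
  H_1: rank ker ∂_1 − rank ∂_2 = (24 − 7) − 15 = 2, and the invariant factors of ∂_2 are all 1, so H_1 ≅ Z^2.
  H_2: rank ker ∂_2 − rank ∂_3 = (16 − 15) − 0 = 1, and there is no ∂_3, so H_2 ≅ Z.

As a check, the Euler characteristic is 8 − 24 + 16 = 0, which agrees with 1 − 2 + 1 = 0.
(K is a triangulation of the torus T^2.)

H_0 = Z,  H_1 = Z^2,  H_2 = Z.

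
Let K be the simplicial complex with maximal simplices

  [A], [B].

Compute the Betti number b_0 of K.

b_0 = 2.

Fix the vertex order A < B and write every simplex with vertices in increasing order. Then dim K = 0 and the simplices of K are:

  0-simplices (2): A, B

giving chain groups C_0 ≅ Z^2.

From H_k ≅ ker(∂_k) / im(∂_{k+1}) we obtain:

  H_0: rank C_0 − rank ∂_1 = 2 − 0 = 2, and there is no ∂_1, so H_0 ≅ Z^2.

Hence the Betti numbers are b_0 = 2.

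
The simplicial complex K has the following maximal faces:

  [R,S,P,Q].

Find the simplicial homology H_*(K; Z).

H_0 = Z,  H_1 = 0,  H_2 = 0,  H_3 = 0.

K has 4 vertices, 6 edges, 4 triangles, 1 3-simplex.
rank ∂_0 = 0, rank ∂_1 = 3 ⇒ b_0 = 4 − 0 − 3 = 1; all invariant factors of ∂_1 are 1 so no torsion. So H_0 ≅ Z.
rank ∂_1 = 3, rank ∂_2 = 3 ⇒ b_1 = 6 − 3 − 3 = 0; all invariant factors of ∂_2 are 1 so no torsion. So H_1 ≅ 0.
rank ∂_2 = 3, rank ∂_3 = 1 ⇒ b_2 = 4 − 3 − 1 = 0; all invariant factors of ∂_3 are 1 so no torsion. So H_2 ≅ 0.
rank ∂_3 = 1, rank ∂_4 = 0 ⇒ b_3 = 1 − 1 − 0 = 0. So H_3 ≅ 0.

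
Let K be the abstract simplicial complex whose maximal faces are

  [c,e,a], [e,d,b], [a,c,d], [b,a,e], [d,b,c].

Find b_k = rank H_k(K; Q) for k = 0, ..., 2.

b_0 = 1, b_1 = 1, b_2 = 0.

Fix the vertex order a < b < c < d < e and write every simplex with vertices in increasing order. Then dim K = 2 and the simplices of K are:

  0-simplices (5): a, b, c, d, e
  1-simplices (10): ab, ac, ad, ae, bc, bd, be, cd, ce, de
  2-simplices (5): abe, acd, ace, bcd, bde

giving chain groups C_0 ≅ Z^5, C_1 ≅ Z^10, C_2 ≅ Z^5.

The boundary map ∂_1: C_1 → C_0 maps an edge to its endpoints' difference, ∂[p,q] = q − p. For instance
  ∂ce = e − c.
This gives a 5×10 integer matrix of rank 4; reducing to Smith normal form yields diagonal entries (1,1,1,1).

The boundary map ∂_2: C_2 → C_1 maps a triangle to the signed sum of its edges. For instance
  ∂ace = ce − ae + ac,
  ∂abe = be − ae + ab.
This gives a 10×5 integer matrix of rank 5; reducing to Smith normal form yields diagonal entries (1,1,1,1,1).

From H_k ≅ ker(∂_k) / im(∂_{k+1}) we obtain:

  H_0: rank C_0 − rank ∂_1 = 5 − 4 = 1, and the invariant factors of ∂_1 are all 1, so H_0 ≅ Z.
  H_1: rank ker ∂_1 − rank ∂_2 = (10 − 4) − 5 = 1, and the invariant factors of ∂_2 are all 1, so H_1 ≅ Z.
  H_2: rank ker ∂_2 − rank ∂_3 = (5 − 5) − 0 = 0, and there is no ∂_3, so H_2 ≅ 0.

As a check, the Euler characteristic is 5 − 10 + 5 = 0, which agrees with 1 − 1 + 0 = 0.

Hence the Betti numbers are b_0 = 1, b_1 = 1, b_2 = 0.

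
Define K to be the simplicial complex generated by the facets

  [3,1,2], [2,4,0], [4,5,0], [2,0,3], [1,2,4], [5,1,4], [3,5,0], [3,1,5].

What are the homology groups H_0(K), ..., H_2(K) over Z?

H_0 ≅ Z,  H_1 = 0,  H_2 ≅ Z.

Fix the vertex order 0 < 1 < 2 < 3 < 4 < 5 and write every simplex with vertices in increasing order. Then dim K = 2 and the simplices of K are:

  0-simplices (6): [0], [1], [2], [3], [4], [5]
  1-simplices (12): [0,2], [0,3], [0,4], [0,5], [1,2], [1,3], [1,4], [1,5], [2,3], [2,4], [3,5], [4,5]
  2-simplices (8): [0,2,3], [0,2,4], [0,3,5], [0,4,5], [1,2,3], [1,2,4], [1,3,5], [1,4,5]

so the chain groups are C_0 ≅ Z^6, C_1 ≅ Z^12, C_2 ≅ Z^8.

Boundary ∂_1: C_1 → C_0 sends each edge [p,q] (with p < q) to q − p. For instance
  ∂[2,3] = [3] − [2].
As a 6×12 matrix over Z this has rank 5, with invariant factors (1,1,1,1,1).

Boundary ∂_2: C_2 → C_1 sends each 2-simplex [p,q,r] to [q,r] − [p,r] + [p,q]. For instance
  ∂[0,3,5] = [3,5] − [0,5] + [0,3],
  ∂[1,4,5] = [4,5] − [1,5] + [1,4].
The resulting 12×8 matrix has rank 7, and its Smith normal form has invariant factors (1,1,1,1,1,1,1).

From H_k ≅ ker(∂_k) / im(∂_{k+1}) we obtain:

  H_0: rank C_0 − rank ∂_1 = 6 − 5 = 1, and the invariant factors of ∂_1 are all 1, so H_0 = Z.
  H_1: rank ker ∂_1 − rank ∂_2 = (12 − 5) − 7 = 0, and the invariant factors of ∂_2 are all 1, so H_1 = 0.
  H_2: rank ker ∂_2 − rank ∂_3 = (8 − 7) − 0 = 1, and there is no ∂_3, so H_2 = Z.

(K is a triangulation of the 2-sphere S^2.)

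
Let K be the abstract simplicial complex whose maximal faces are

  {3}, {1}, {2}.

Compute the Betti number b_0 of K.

b_0 = 3.

Fix the vertex order 1 < 2 < 3 and write every simplex with vertices in increasing order. Then dim K = 0 and the simplices of K are:

  0-simplices (3): [1], [2], [3]

so the chain groups are C_0 ≅ Z^3.

Computing H_k = (kernel of ∂_k) / (image of ∂_{k+1}):

  H_0: rank C_0 − rank ∂_1 = 3 − 0 = 3, and there is no ∂_1, so H_0 = Z^3.

Hence the Betti numbers are b_0 = 3.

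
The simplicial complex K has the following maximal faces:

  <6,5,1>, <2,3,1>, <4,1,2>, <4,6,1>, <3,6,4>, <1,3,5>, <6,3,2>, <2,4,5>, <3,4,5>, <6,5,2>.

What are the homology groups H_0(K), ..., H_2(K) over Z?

Order the vertices as 1 < 2 < 3 < 4 < 5 < 6. Listing each simplex with vertices in this order, K has dimension 2 with simplices:

  0-simplices (6): [1], [2], [3], [4], [5], [6]
  1-simplices (15): [1,2], [1,3], [1,4], [1,5], [1,6], [2,3], [2,4], [2,5], [2,6], [3,4], [3,5], [3,6], [4,5], [4,6], [5,6]
  2-simplices (10): [1,2,3], [1,2,4], [1,3,5], [1,4,6], [1,5,6], [2,3,6], [2,4,5], [2,5,6], [3,4,5], [3,4,6]

giving chain groups C_0 ≅ Z^6, C_1 ≅ Z^15, C_2 ≅ Z^10.

The boundary map ∂_1: C_1 → C_0 sends each edge [p,q] (with p < q) to q − p.
As a 6×15 matrix over Z this has rank 5, with invariant factors (1,1,1,1,1).

The boundary map ∂_2: C_2 → C_1 sends each 2-simplex [p,q,r] to [q,r] − [p,r] + [p,q]. For instance
  ∂[2,5,6] = [5,6] − [2,6] + [2,5],
  ∂[2,3,6] = [3,6] − [2,6] + [2,3].
As a 15×10 matrix over Z this has rank 10, with invariant factors (1,1,1,1,1,1,1,1,1,2).

Now H_k = ker ∂_k / im ∂_{k+1}, so:

  H_0: rank C_0 − rank ∂_1 = 6 − 5 = 1, and the invariant factors of ∂_1 are all 1, so H_0 = Z.
  H_1: rank ker ∂_1 − rank ∂_2 = (15 − 5) − 10 = 0, and ∂_2 has invariant factor 2 > 1, so H_1 = Z/2Z.
  H_2: rank ker ∂_2 − rank ∂_3 = (10 − 10) − 0 = 0, and there is no ∂_3, so H_2 = 0.

As a check, the Euler characteristic is 6 − 15 + 10 = 1, which agrees with 1 − 0 + 0 = 1.

H_0 ≅ Z,  H_1 ≅ Z/2Z,  H_2 = 0.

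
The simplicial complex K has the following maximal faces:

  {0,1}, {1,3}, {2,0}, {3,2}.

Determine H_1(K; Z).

H_1 = Z.

We work with the vertex ordering 0 < 1 < 2 < 3. The simplices of K, each written with vertices in increasing order, are:

  0-simplices (4): [0], [1], [2], [3]
  1-simplices (4): [0,1], [0,2], [1,3], [2,3]

so the chain groups are C_0 ≅ Z^4, C_1 ≅ Z^4.

∂_1: C_1 → C_0 is given by ∂[p,q] = [q] − [p].
This gives a 4×4 integer matrix of rank 3; reducing to Smith normal form yields diagonal entries (1,1,1).

Computing H_k = (kernel of ∂_k) / (image of ∂_{k+1}):

  H_1: rank ker ∂_1 − rank ∂_2 = (4 − 3) − 0 = 1, and there is no ∂_2, so H_1 = Z.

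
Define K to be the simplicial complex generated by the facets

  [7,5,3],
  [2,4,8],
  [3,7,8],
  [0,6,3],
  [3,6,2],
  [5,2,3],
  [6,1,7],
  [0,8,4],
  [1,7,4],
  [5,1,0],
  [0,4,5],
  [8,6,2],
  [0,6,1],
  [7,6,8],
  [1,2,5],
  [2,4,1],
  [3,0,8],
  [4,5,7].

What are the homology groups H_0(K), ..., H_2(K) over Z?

Take the total order 0 < 1 < 2 < 3 < 4 < 5 < 6 < 7 < 8 on the vertex set. Then K (dimension 2) consists of the simplices:

  0-simplices (9): [0], [1], [2], [3], [4], [5], [6], [7], [8]
  1-simplices (27): (27 of them)
  2-simplices (18): [0,1,5], [0,1,6], [0,3,6], [0,3,8], [0,4,5], [0,4,8], [1,2,4], [1,2,5], [1,4,7], [1,6,7], [2,3,5], [2,3,6], [2,4,8], [2,6,8], [3,5,7], [3,7,8], [4,5,7], [6,7,8]

Hence C_0 ≅ Z^9, C_1 ≅ Z^27, C_2 ≅ Z^18.

The boundary map ∂_1: C_1 → C_0 sends each edge [p,q] (with p < q) to q − p. For instance
  ∂[4,8] = [8] − [4].
The 9×27 boundary matrix has rank 8 and Smith normal form diag(1,1,1,1,1,1,1,1).

The boundary map ∂_2: C_2 → C_1 acts by ∂[p,q,r] = [q,r] − [p,r] + [p,q]. For instance
  ∂[4,5,7] = [5,7] − [4,7] + [4,5],
  ∂[1,2,4] = [2,4] − [1,4] + [1,2].
The resulting 27×18 matrix has rank 18, and its Smith normal form has invariant factors (1,1,1,1,1,1,1,1,1,1,1,1,1,1,1,1,1,2).

Computing H_k = (kernel of ∂_k) / (image of ∂_{k+1}):

  H_0: rank C_0 − rank ∂_1 = 9 − 8 = 1, and the invariant factors of ∂_1 are all 1, so H_0 ≅ Z.
  H_1: rank ker ∂_1 − rank ∂_2 = (27 − 8) − 18 = 1, and ∂_2 has invariant factor 2 > 1, so H_1 ≅ Z ⊕ Z/2Z.
  H_2: rank ker ∂_2 − rank ∂_3 = (18 − 18) − 0 = 0, and there is no ∂_3, so H_2 ≅ 0.

H_0 = Z,  H_1 = Z ⊕ Z/2Z,  H_2 = 0.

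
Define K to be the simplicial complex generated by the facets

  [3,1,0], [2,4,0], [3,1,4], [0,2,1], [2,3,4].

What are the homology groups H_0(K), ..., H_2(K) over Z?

Take the total order 0 < 1 < 2 < 3 < 4 on the vertex set. Then K (dimension 2) consists of the simplices:

  0-simplices (5): [0], [1], [2], [3], [4]
  1-simplices (10): [0,1], [0,2], [0,3], [0,4], [1,2], [1,3], [1,4], [2,3], [2,4], [3,4]
  2-simplices (5): [0,1,2], [0,1,3], [0,2,4], [1,3,4], [2,3,4]

Hence C_0 ≅ Z^5, C_1 ≅ Z^10, C_2 ≅ Z^5.

The boundary map ∂_1: C_1 → C_0 is given by ∂[p,q] = [q] − [p].
The 5×10 boundary matrix has rank 4 and Smith normal form diag(1,1,1,1).

Boundary ∂_2: C_2 → C_1 sends each 2-simplex [p,q,r] to [q,r] − [p,r] + [p,q]. For instance
  ∂[0,1,2] = [1,2] − [0,2] + [0,1],
  ∂[2,3,4] = [3,4] − [2,4] + [2,3].
As a 10×5 matrix over Z this has rank 5, with invariant factors (1,1,1,1,1).

Now H_k = ker ∂_k / im ∂_{k+1}, so:

  H_0: rank C_0 − rank ∂_1 = 5 − 4 = 1, and the invariant factors of ∂_1 are all 1, so H_0 = Z.
  H_1: rank ker ∂_1 − rank ∂_2 = (10 − 4) − 5 = 1, and the invariant factors of ∂_2 are all 1, so H_1 = Z.
  H_2: rank ker ∂_2 − rank ∂_3 = (5 − 5) − 0 = 0, and there is no ∂_3, so H_2 = 0.

As a check, the Euler characteristic is 5 − 10 + 5 = 0, which agrees with 1 − 1 + 0 = 0.

H_0 = Z,  H_1 = Z,  H_2 = 0.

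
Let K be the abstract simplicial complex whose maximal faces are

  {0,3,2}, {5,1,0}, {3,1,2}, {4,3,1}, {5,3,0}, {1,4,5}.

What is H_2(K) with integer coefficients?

Fix the vertex order 0 < 1 < 2 < 3 < 4 < 5 and write every simplex with vertices in increasing order. Then dim K = 2 and the simplices of K are:

  0-simplices (6): [0], [1], [2], [3], [4], [5]
  1-simplices (12): [0,1], [0,2], [0,3], [0,5], [1,2], [1,3], [1,4], [1,5], [2,3], [3,4], [3,5], [4,5]
  2-simplices (6): [0,1,5], [0,2,3], [0,3,5], [1,2,3], [1,3,4], [1,4,5]

Hence C_0 ≅ Z^6, C_1 ≅ Z^12, C_2 ≅ Z^6.

The boundary map ∂_1: C_1 → C_0 maps an edge to its endpoints' difference, ∂[p,q] = q − p. For instance
  ∂[0,5] = [5] − [0].
The resulting 6×12 matrix has rank 5, and its Smith normal form has invariant factors (1,1,1,1,1).

∂_2: C_2 → C_1 maps a triangle to the signed sum of its edges. For instance
  ∂[1,4,5] = [4,5] − [1,5] + [1,4],
  ∂[0,1,5] = [1,5] − [0,5] + [0,1].
This gives a 12×6 integer matrix of rank 6; reducing to Smith normal form yields diagonal entries (1,1,1,1,1,1).

From H_k ≅ ker(∂_k) / im(∂_{k+1}) we obtain:

  H_2: rank ker ∂_2 − rank ∂_3 = (6 − 6) − 0 = 0, and there is no ∂_3, so H_2 = 0.

H_2 ≅ 0.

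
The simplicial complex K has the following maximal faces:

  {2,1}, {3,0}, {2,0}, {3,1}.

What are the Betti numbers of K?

b_0 = 1, b_1 = 1.

Fix the vertex order 0 < 1 < 2 < 3 and write every simplex with vertices in increasing order. Then dim K = 1 and the simplices of K are:

  0-simplices (4): [0], [1], [2], [3]
  1-simplices (4): [0,2], [0,3], [1,2], [1,3]

giving chain groups C_0 ≅ Z^4, C_1 ≅ Z^4.

Boundary ∂_1: C_1 → C_0 maps an edge to its endpoints' difference, ∂[p,q] = q − p. For instance
  ∂[1,3] = [3] − [1].
The resulting 4×4 matrix has rank 3, and its Smith normal form has invariant factors (1,1,1).

Now H_k = ker ∂_k / im ∂_{k+1}, so:

  H_0: rank C_0 − rank ∂_1 = 4 − 3 = 1, and the invariant factors of ∂_1 are all 1, so H_0 ≅ Z.
  H_1: rank ker ∂_1 − rank ∂_2 = (4 − 3) − 0 = 1, and there is no ∂_2, so H_1 ≅ Z.

Hence the Betti numbers are b_0 = 1, b_1 = 1.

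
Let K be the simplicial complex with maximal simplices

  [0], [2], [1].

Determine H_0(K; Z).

H_0 ≅ Z^3.

Take the total order 0 < 1 < 2 on the vertex set. Then K (dimension 0) consists of the simplices:

  0-simplices (3): [0], [1], [2]

Hence C_0 ≅ Z^3.

Computing H_k = (kernel of ∂_k) / (image of ∂_{k+1}):

  H_0: rank C_0 − rank ∂_1 = 3 − 0 = 3, and there is no ∂_1, so H_0 = Z^3.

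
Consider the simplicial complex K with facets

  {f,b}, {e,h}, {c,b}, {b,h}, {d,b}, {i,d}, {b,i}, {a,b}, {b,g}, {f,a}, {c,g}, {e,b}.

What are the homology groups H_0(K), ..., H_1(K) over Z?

H_0 = Z,  H_1 = Z^4.

Take the total order a < b < c < d < e < f < g < h < i on the vertex set. Then K (dimension 1) consists of the simplices:

  0-simplices (9): a, b, c, d, e, f, g, h, i
  1-simplices (12): ab, af, bc, bd, be, bf, bg, bh, bi, cg, di, eh

Hence C_0 ≅ Z^9, C_1 ≅ Z^12.

∂_1: C_1 → C_0 maps an edge to its endpoints' difference, ∂[p,q] = q − p. For instance
  ∂cg = g − c.
The 9×12 boundary matrix has rank 8 and Smith normal form diag(1,1,1,1,1,1,1,1).

From H_k ≅ ker(∂_k) / im(∂_{k+1}) we obtain:

  H_0: rank C_0 − rank ∂_1 = 9 − 8 = 1, and the invariant factors of ∂_1 are all 1, so H_0 ≅ Z.
  H_1: rank ker ∂_1 − rank ∂_2 = (12 − 8) − 0 = 4, and there is no ∂_2, so H_1 ≅ Z^4.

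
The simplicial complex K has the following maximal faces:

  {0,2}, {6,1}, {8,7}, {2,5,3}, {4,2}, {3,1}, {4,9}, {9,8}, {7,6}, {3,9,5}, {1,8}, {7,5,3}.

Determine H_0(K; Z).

H_0 ≅ Z.

We work with the vertex ordering 0 < 1 < 2 < 3 < 4 < 5 < 6 < 7 < 8 < 9. The simplices of K, each written with vertices in increasing order, are:

  0-simplices (10): [0], [1], [2], [3], [4], [5], [6], [7], [8], [9]
  1-simplices (16): [0,2], [1,3], [1,6], [1,8], [2,3], [2,4], [2,5], [3,5], [3,7], [3,9], [4,9], [5,7], [5,9], [6,7], [7,8], [8,9]
  2-simplices (3): [2,3,5], [3,5,7], [3,5,9]

giving chain groups C_0 ≅ Z^10, C_1 ≅ Z^16, C_2 ≅ Z^3.

∂_1: C_1 → C_0 is given by ∂[p,q] = [q] − [p]. For instance
  ∂[4,9] = [9] − [4].
The 10×16 boundary matrix has rank 9 and Smith normal form diag(1,1,1,1,1,1,1,1,1).

The boundary map ∂_2: C_2 → C_1 sends each 2-simplex [p,q,r] to [q,r] − [p,r] + [p,q]. For instance
  ∂[3,5,7] = [5,7] − [3,7] + [3,5],
  ∂[2,3,5] = [3,5] − [2,5] + [2,3].
The 16×3 boundary matrix has rank 3 and Smith normal form diag(1,1,1).

Reading off H_k = ker ∂_k / im ∂_{k+1}:

  H_0: rank C_0 − rank ∂_1 = 10 − 9 = 1, and the invariant factors of ∂_1 are all 1, so H_0 ≅ Z.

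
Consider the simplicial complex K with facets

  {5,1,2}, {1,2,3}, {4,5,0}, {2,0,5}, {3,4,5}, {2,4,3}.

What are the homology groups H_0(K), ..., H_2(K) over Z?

Take the total order 0 < 1 < 2 < 3 < 4 < 5 on the vertex set. Then K (dimension 2) consists of the simplices:

  0-simplices (6): [0], [1], [2], [3], [4], [5]
  1-simplices (12): [0,2], [0,4], [0,5], [1,2], [1,3], [1,5], [2,3], [2,4], [2,5], [3,4], [3,5], [4,5]
  2-simplices (6): [0,2,5], [0,4,5], [1,2,3], [1,2,5], [2,3,4], [3,4,5]

giving chain groups C_0 ≅ Z^6, C_1 ≅ Z^12, C_2 ≅ Z^6.

The boundary map ∂_1: C_1 → C_0 maps an edge to its endpoints' difference, ∂[p,q] = q − p.
As a 6×12 matrix over Z this has rank 5, with invariant factors (1,1,1,1,1).

∂_2: C_2 → C_1 sends each 2-simplex [p,q,r] to [q,r] − [p,r] + [p,q]. For instance
  ∂[1,2,5] = [2,5] − [1,5] + [1,2],
  ∂[2,3,4] = [3,4] − [2,4] + [2,3].
The resulting 12×6 matrix has rank 6, and its Smith normal form has invariant factors (1,1,1,1,1,1).

From H_k ≅ ker(∂_k) / im(∂_{k+1}) we obtain:

  H_0: rank C_0 − rank ∂_1 = 6 − 5 = 1, and the invariant factors of ∂_1 are all 1, so H_0 ≅ Z.
  H_1: rank ker ∂_1 − rank ∂_2 = (12 − 5) − 6 = 1, and the invariant factors of ∂_2 are all 1, so H_1 ≅ Z.
  H_2: rank ker ∂_2 − rank ∂_3 = (6 − 6) − 0 = 0, and there is no ∂_3, so H_2 ≅ 0.

As a check, the Euler characteristic is 6 − 12 + 6 = 0, which agrees with 1 − 1 + 0 = 0.

H_0 = Z,  H_1 = Z,  H_2 = 0.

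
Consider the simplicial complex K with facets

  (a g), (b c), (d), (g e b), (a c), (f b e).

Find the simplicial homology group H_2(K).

Fix the vertex order a < b < c < d < e < f < g and write every simplex with vertices in increasing order. Then dim K = 2 and the simplices of K are:

  0-simplices (7): a, b, c, d, e, f, g
  1-simplices (8): ac, ag, bc, be, bf, bg, ef, eg
  2-simplices (2): bef, beg

so the chain groups are C_0 ≅ Z^7, C_1 ≅ Z^8, C_2 ≅ Z^2.

Boundary ∂_1: C_1 → C_0 maps an edge to its endpoints' difference, ∂[p,q] = q − p.
The 7×8 boundary matrix has rank 5 and Smith normal form diag(1,1,1,1,1).

The boundary map ∂_2: C_2 → C_1 acts by ∂[p,q,r] = [q,r] − [p,r] + [p,q]. For instance
  ∂beg = eg − bg + be,
  ∂bef = ef − bf + be.
The 8×2 boundary matrix has rank 2 and Smith normal form diag(1,1).

Computing H_k = (kernel of ∂_k) / (image of ∂_{k+1}):

  H_2: rank ker ∂_2 − rank ∂_3 = (2 − 2) − 0 = 0, and there is no ∂_3, so H_2 ≅ 0.

H_2 = 0.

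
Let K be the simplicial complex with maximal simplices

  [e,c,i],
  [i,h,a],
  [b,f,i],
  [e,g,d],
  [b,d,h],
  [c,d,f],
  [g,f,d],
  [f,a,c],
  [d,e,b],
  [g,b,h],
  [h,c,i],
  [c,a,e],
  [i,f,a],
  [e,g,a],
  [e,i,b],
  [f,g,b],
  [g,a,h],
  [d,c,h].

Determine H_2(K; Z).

Take the total order a < b < c < d < e < f < g < h < i on the vertex set. Then K (dimension 2) consists of the simplices:

  0-simplices (9): a, b, c, d, e, f, g, h, i
  1-simplices (27): ac, ae, af, ag, ah, ai, bd, be, bf, bg, bh, bi, cd, ce, cf, ch, ci, de, df, dg, dh, eg, ei, fg, fi, gh, hi
  2-simplices (18): ace, acf, aeg, afi, agh, ahi, bde, bdh, bei, bfg, bfi, bgh, cdf, cdh, cei, chi, deg, dfg

giving chain groups C_0 ≅ Z^9, C_1 ≅ Z^27, C_2 ≅ Z^18.

Boundary ∂_1: C_1 → C_0 is given by ∂[p,q] = [q] − [p].
As a 9×27 matrix over Z this has rank 8, with invariant factors (1,1,1,1,1,1,1,1).

Boundary ∂_2: C_2 → C_1 acts by ∂[p,q,r] = [q,r] − [p,r] + [p,q]. For instance
  ∂bfg = fg − bg + bf,
  ∂bei = ei − bi + be.
The resulting 27×18 matrix has rank 18, and its Smith normal form has invariant factors (1,1,1,1,1,1,1,1,1,1,1,1,1,1,1,1,1,2).

Now H_k = ker ∂_k / im ∂_{k+1}, so:

  H_2: rank ker ∂_2 − rank ∂_3 = (18 − 18) − 0 = 0, and there is no ∂_3, so H_2 = 0.

(K is a triangulation of the Klein bottle.)

H_2 ≅ 0.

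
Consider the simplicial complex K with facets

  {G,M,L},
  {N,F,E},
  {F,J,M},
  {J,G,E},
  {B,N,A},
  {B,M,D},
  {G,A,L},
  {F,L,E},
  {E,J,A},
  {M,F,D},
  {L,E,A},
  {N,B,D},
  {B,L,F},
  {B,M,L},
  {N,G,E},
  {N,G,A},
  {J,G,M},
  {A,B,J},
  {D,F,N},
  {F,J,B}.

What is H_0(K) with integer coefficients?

Fix the vertex order A < B < D < E < F < G < J < L < M < N and write every simplex with vertices in increasing order. Then dim K = 2 and the simplices of K are:

  0-simplices (10): A, B, D, E, F, G, J, L, M, N
  1-simplices (30): AB, AE, AG, AJ, AL, AN, BD, BF, BJ, BL, BM, BN, DF, DM, DN, EF, EG, EJ, EL, EN, FJ, FL, FM, FN, GJ, GL, GM, GN, JM, LM
  2-simplices (20): ABJ, ABN, AEJ, AEL, AGL, AGN, BDM, BDN, BFJ, BFL, BLM, DFM, DFN, EFL, EFN, EGJ, EGN, FJM, GJM, GLM

giving chain groups C_0 ≅ Z^10, C_1 ≅ Z^30, C_2 ≅ Z^20.

The boundary map ∂_1: C_1 → C_0 sends each edge [p,q] (with p < q) to q − p. For instance
  ∂GJ = J − G.
As a 10×30 matrix over Z this has rank 9, with invariant factors (1,1,1,1,1,1,1,1,1).

∂_2: C_2 → C_1 maps a triangle to the signed sum of its edges. For instance
  ∂ABJ = BJ − AJ + AB,
  ∂GLM = LM − GM + GL.
As a 30×20 matrix over Z this has rank 20, with invariant factors (1,1,1,1,1,1,1,1,1,1,1,1,1,1,1,1,1,1,1,2).

From H_k ≅ ker(∂_k) / im(∂_{k+1}) we obtain:

  H_0: rank C_0 − rank ∂_1 = 10 − 9 = 1, and the invariant factors of ∂_1 are all 1, so H_0 = Z.

H_0 = Z.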